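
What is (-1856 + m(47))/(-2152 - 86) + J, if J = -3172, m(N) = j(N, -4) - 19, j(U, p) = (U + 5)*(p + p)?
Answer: -7096645/2238 ≈ -3171.0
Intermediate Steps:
j(U, p) = 2*p*(5 + U) (j(U, p) = (5 + U)*(2*p) = 2*p*(5 + U))
m(N) = -59 - 8*N (m(N) = 2*(-4)*(5 + N) - 19 = (-40 - 8*N) - 19 = -59 - 8*N)
(-1856 + m(47))/(-2152 - 86) + J = (-1856 + (-59 - 8*47))/(-2152 - 86) - 3172 = (-1856 + (-59 - 376))/(-2238) - 3172 = (-1856 - 435)*(-1/2238) - 3172 = -2291*(-1/2238) - 3172 = 2291/2238 - 3172 = -7096645/2238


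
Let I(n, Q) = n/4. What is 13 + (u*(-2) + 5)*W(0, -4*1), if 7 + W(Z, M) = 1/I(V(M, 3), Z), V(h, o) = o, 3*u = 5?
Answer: 32/9 ≈ 3.5556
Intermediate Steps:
u = 5/3 (u = (⅓)*5 = 5/3 ≈ 1.6667)
I(n, Q) = n/4 (I(n, Q) = n*(¼) = n/4)
W(Z, M) = -17/3 (W(Z, M) = -7 + 1/((¼)*3) = -7 + 1/(¾) = -7 + 4/3 = -17/3)
13 + (u*(-2) + 5)*W(0, -4*1) = 13 + ((5/3)*(-2) + 5)*(-17/3) = 13 + (-10/3 + 5)*(-17/3) = 13 + (5/3)*(-17/3) = 13 - 85/9 = 32/9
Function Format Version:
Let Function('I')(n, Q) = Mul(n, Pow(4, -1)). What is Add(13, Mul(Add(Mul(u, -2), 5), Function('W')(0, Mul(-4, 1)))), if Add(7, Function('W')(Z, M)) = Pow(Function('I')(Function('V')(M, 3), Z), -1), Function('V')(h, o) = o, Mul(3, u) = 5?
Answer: Rational(32, 9) ≈ 3.5556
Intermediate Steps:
u = Rational(5, 3) (u = Mul(Rational(1, 3), 5) = Rational(5, 3) ≈ 1.6667)
Function('I')(n, Q) = Mul(Rational(1, 4), n) (Function('I')(n, Q) = Mul(n, Rational(1, 4)) = Mul(Rational(1, 4), n))
Function('W')(Z, M) = Rational(-17, 3) (Function('W')(Z, M) = Add(-7, Pow(Mul(Rational(1, 4), 3), -1)) = Add(-7, Pow(Rational(3, 4), -1)) = Add(-7, Rational(4, 3)) = Rational(-17, 3))
Add(13, Mul(Add(Mul(u, -2), 5), Function('W')(0, Mul(-4, 1)))) = Add(13, Mul(Add(Mul(Rational(5, 3), -2), 5), Rational(-17, 3))) = Add(13, Mul(Add(Rational(-10, 3), 5), Rational(-17, 3))) = Add(13, Mul(Rational(5, 3), Rational(-17, 3))) = Add(13, Rational(-85, 9)) = Rational(32, 9)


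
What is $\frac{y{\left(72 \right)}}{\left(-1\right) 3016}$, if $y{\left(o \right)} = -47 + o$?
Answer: $- \frac{25}{3016} \approx -0.0082891$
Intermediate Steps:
$\frac{y{\left(72 \right)}}{\left(-1\right) 3016} = \frac{-47 + 72}{\left(-1\right) 3016} = \frac{25}{-3016} = 25 \left(- \frac{1}{3016}\right) = - \frac{25}{3016}$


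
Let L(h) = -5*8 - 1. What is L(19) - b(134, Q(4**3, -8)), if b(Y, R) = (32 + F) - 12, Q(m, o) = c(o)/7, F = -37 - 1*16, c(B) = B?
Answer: -8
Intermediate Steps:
F = -53 (F = -37 - 16 = -53)
Q(m, o) = o/7
b(Y, R) = -33 (b(Y, R) = (32 - 53) - 12 = -21 - 12 = -33)
L(h) = -41 (L(h) = -40 - 1 = -41)
L(19) - b(134, Q(4**3, -8)) = -41 - 1*(-33) = -41 + 33 = -8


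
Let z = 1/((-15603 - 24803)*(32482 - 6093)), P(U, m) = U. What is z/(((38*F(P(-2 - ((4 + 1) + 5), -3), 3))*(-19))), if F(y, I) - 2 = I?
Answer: 1/3849248901740 ≈ 2.5979e-13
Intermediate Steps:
F(y, I) = 2 + I
z = -1/1066273934 (z = 1/(-40406*26389) = 1/(-1066273934) = -1/1066273934 ≈ -9.3785e-10)
z/(((38*F(P(-2 - ((4 + 1) + 5), -3), 3))*(-19))) = -(-1/(722*(2 + 3)))/1066273934 = -1/(1066273934*((38*5)*(-19))) = -1/(1066273934*(190*(-19))) = -1/1066273934/(-3610) = -1/1066273934*(-1/3610) = 1/3849248901740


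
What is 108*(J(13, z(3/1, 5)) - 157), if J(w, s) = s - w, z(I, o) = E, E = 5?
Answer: -17820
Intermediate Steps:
z(I, o) = 5
108*(J(13, z(3/1, 5)) - 157) = 108*((5 - 1*13) - 157) = 108*((5 - 13) - 157) = 108*(-8 - 157) = 108*(-165) = -17820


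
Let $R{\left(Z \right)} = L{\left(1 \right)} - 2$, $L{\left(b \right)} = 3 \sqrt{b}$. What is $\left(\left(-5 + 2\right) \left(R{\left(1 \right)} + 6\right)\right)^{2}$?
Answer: $441$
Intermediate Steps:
$R{\left(Z \right)} = 1$ ($R{\left(Z \right)} = 3 \sqrt{1} - 2 = 3 \cdot 1 - 2 = 3 - 2 = 1$)
$\left(\left(-5 + 2\right) \left(R{\left(1 \right)} + 6\right)\right)^{2} = \left(\left(-5 + 2\right) \left(1 + 6\right)\right)^{2} = \left(\left(-3\right) 7\right)^{2} = \left(-21\right)^{2} = 441$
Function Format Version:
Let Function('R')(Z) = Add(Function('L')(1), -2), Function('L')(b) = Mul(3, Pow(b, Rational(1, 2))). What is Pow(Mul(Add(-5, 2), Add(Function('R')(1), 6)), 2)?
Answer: 441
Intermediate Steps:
Function('R')(Z) = 1 (Function('R')(Z) = Add(Mul(3, Pow(1, Rational(1, 2))), -2) = Add(Mul(3, 1), -2) = Add(3, -2) = 1)
Pow(Mul(Add(-5, 2), Add(Function('R')(1), 6)), 2) = Pow(Mul(Add(-5, 2), Add(1, 6)), 2) = Pow(Mul(-3, 7), 2) = Pow(-21, 2) = 441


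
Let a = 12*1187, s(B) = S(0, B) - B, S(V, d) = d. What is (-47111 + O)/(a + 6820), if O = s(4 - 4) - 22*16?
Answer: -47463/21064 ≈ -2.2533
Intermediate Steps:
s(B) = 0 (s(B) = B - B = 0)
a = 14244
O = -352 (O = 0 - 22*16 = 0 - 352 = -352)
(-47111 + O)/(a + 6820) = (-47111 - 352)/(14244 + 6820) = -47463/21064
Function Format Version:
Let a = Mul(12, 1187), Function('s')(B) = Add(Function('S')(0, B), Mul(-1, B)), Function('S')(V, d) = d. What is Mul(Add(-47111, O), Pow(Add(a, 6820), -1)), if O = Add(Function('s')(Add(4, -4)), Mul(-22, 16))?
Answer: Rational(-47463, 21064) ≈ -2.2533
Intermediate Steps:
Function('s')(B) = 0 (Function('s')(B) = Add(B, Mul(-1, B)) = 0)
a = 14244
O = -352 (O = Add(0, Mul(-22, 16)) = Add(0, -352) = -352)
Mul(Add(-47111, O), Pow(Add(a, 6820), -1)) = Mul(Add(-47111, -352), Pow(Add(14244, 6820), -1)) = Mul(-47463, Pow(21064, -1)) = Mul(-47463, Rational(1, 21064)) = Rational(-47463, 21064)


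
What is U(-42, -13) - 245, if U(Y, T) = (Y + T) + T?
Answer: -313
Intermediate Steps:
U(Y, T) = Y + 2*T (U(Y, T) = (T + Y) + T = Y + 2*T)
U(-42, -13) - 245 = (-42 + 2*(-13)) - 245 = (-42 - 26) - 245 = -68 - 245 = -313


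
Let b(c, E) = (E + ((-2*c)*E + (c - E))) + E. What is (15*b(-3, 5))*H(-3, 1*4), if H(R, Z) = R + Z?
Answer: 480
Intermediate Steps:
b(c, E) = E + c - 2*E*c (b(c, E) = (E + (-2*E*c + (c - E))) + E = (E + (c - E - 2*E*c)) + E = (c - 2*E*c) + E = E + c - 2*E*c)
(15*b(-3, 5))*H(-3, 1*4) = (15*(5 - 3 - 2*5*(-3)))*(-3 + 1*4) = (15*(5 - 3 + 30))*(-3 + 4) = (15*32)*1 = 480*1 = 480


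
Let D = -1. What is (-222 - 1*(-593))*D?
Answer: -371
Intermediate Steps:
(-222 - 1*(-593))*D = (-222 - 1*(-593))*(-1) = (-222 + 593)*(-1) = 371*(-1) = -371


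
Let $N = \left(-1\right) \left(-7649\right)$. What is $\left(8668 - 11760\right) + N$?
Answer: $4557$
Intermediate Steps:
$N = 7649$
$\left(8668 - 11760\right) + N = \left(8668 - 11760\right) + 7649 = -3092 + 7649 = 4557$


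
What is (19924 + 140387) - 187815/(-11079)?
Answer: 592091128/3693 ≈ 1.6033e+5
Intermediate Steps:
(19924 + 140387) - 187815/(-11079) = 160311 - 187815*(-1/11079) = 160311 + 62605/3693 = 592091128/3693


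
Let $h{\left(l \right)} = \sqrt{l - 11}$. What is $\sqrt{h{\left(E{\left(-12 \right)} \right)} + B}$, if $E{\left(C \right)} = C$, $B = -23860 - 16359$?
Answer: $\sqrt{-40219 + i \sqrt{23}} \approx 0.012 + 200.55 i$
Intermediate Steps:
$B = -40219$
$h{\left(l \right)} = \sqrt{-11 + l}$
$\sqrt{h{\left(E{\left(-12 \right)} \right)} + B} = \sqrt{\sqrt{-11 - 12} - 40219} = \sqrt{\sqrt{-23} - 40219} = \sqrt{i \sqrt{23} - 40219} = \sqrt{-40219 + i \sqrt{23}}$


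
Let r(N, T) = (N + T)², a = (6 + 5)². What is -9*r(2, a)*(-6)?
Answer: 816966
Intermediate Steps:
a = 121 (a = 11² = 121)
-9*r(2, a)*(-6) = -9*(2 + 121)²*(-6) = -9*123²*(-6) = -9*15129*(-6) = -136161*(-6) = 816966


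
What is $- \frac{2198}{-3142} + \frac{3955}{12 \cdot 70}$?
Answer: $\frac{203899}{37704} \approx 5.4079$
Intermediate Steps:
$- \frac{2198}{-3142} + \frac{3955}{12 \cdot 70} = \left(-2198\right) \left(- \frac{1}{3142}\right) + \frac{3955}{840} = \frac{1099}{1571} + 3955 \cdot \frac{1}{840} = \frac{1099}{1571} + \frac{113}{24} = \frac{203899}{37704}$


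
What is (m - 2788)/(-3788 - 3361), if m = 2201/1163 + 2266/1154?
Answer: 1868302532/4797343599 ≈ 0.38945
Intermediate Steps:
m = 2587656/671051 (m = 2201*(1/1163) + 2266*(1/1154) = 2201/1163 + 1133/577 = 2587656/671051 ≈ 3.8561)
(m - 2788)/(-3788 - 3361) = (2587656/671051 - 2788)/(-3788 - 3361) = -1868302532/671051/(-7149) = -1868302532/671051*(-1/7149) = 1868302532/4797343599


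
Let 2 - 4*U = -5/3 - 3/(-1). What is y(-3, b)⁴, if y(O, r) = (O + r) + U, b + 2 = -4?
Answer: 7890481/1296 ≈ 6088.3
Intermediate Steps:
b = -6 (b = -2 - 4 = -6)
U = ⅙ (U = ½ - (-5/3 - 3/(-1))/4 = ½ - (-5*⅓ - 3*(-1))/4 = ½ - (-5/3 + 3)/4 = ½ - ¼*4/3 = ½ - ⅓ = ⅙ ≈ 0.16667)
y(O, r) = ⅙ + O + r (y(O, r) = (O + r) + ⅙ = ⅙ + O + r)
y(-3, b)⁴ = (⅙ - 3 - 6)⁴ = (-53/6)⁴ = 7890481/1296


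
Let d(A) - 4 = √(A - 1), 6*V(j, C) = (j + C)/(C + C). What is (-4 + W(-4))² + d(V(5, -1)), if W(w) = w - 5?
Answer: 173 + 2*I*√3/3 ≈ 173.0 + 1.1547*I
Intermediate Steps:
W(w) = -5 + w
V(j, C) = (C + j)/(12*C) (V(j, C) = ((j + C)/(C + C))/6 = ((C + j)/((2*C)))/6 = ((C + j)*(1/(2*C)))/6 = ((C + j)/(2*C))/6 = (C + j)/(12*C))
d(A) = 4 + √(-1 + A) (d(A) = 4 + √(A - 1) = 4 + √(-1 + A))
(-4 + W(-4))² + d(V(5, -1)) = (-4 + (-5 - 4))² + (4 + √(-1 + (1/12)*(-1 + 5)/(-1))) = (-4 - 9)² + (4 + √(-1 + (1/12)*(-1)*4)) = (-13)² + (4 + √(-1 - ⅓)) = 169 + (4 + √(-4/3)) = 169 + (4 + 2*I*√3/3) = 173 + 2*I*√3/3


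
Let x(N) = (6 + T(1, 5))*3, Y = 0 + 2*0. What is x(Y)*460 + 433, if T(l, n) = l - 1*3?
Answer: 5953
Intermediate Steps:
T(l, n) = -3 + l (T(l, n) = l - 3 = -3 + l)
Y = 0 (Y = 0 + 0 = 0)
x(N) = 12 (x(N) = (6 + (-3 + 1))*3 = (6 - 2)*3 = 4*3 = 12)
x(Y)*460 + 433 = 12*460 + 433 = 5520 + 433 = 5953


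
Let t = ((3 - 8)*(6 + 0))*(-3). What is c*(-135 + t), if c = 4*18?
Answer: -3240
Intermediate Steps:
t = 90 (t = -5*6*(-3) = -30*(-3) = 90)
c = 72
c*(-135 + t) = 72*(-135 + 90) = 72*(-45) = -3240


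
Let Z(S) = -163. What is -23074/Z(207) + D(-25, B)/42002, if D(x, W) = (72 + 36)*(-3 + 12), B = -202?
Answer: 484656292/3423163 ≈ 141.58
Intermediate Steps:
D(x, W) = 972 (D(x, W) = 108*9 = 972)
-23074/Z(207) + D(-25, B)/42002 = -23074/(-163) + 972/42002 = -23074*(-1/163) + 972*(1/42002) = 23074/163 + 486/21001 = 484656292/3423163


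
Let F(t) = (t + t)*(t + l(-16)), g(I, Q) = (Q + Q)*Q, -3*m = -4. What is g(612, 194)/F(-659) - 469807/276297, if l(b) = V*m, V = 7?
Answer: -572219740861/354873380127 ≈ -1.6125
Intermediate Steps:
m = 4/3 (m = -⅓*(-4) = 4/3 ≈ 1.3333)
g(I, Q) = 2*Q² (g(I, Q) = (2*Q)*Q = 2*Q²)
l(b) = 28/3 (l(b) = 7*(4/3) = 28/3)
F(t) = 2*t*(28/3 + t) (F(t) = (t + t)*(t + 28/3) = (2*t)*(28/3 + t) = 2*t*(28/3 + t))
g(612, 194)/F(-659) - 469807/276297 = (2*194²)/(((⅔)*(-659)*(28 + 3*(-659)))) - 469807/276297 = (2*37636)/(((⅔)*(-659)*(28 - 1977))) - 469807*1/276297 = 75272/(((⅔)*(-659)*(-1949))) - 469807/276297 = 75272/(2568782/3) - 469807/276297 = 75272*(3/2568782) - 469807/276297 = 112908/1284391 - 469807/276297 = -572219740861/354873380127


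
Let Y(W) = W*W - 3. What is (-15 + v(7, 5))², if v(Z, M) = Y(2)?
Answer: 196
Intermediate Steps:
Y(W) = -3 + W² (Y(W) = W² - 3 = -3 + W²)
v(Z, M) = 1 (v(Z, M) = -3 + 2² = -3 + 4 = 1)
(-15 + v(7, 5))² = (-15 + 1)² = (-14)² = 196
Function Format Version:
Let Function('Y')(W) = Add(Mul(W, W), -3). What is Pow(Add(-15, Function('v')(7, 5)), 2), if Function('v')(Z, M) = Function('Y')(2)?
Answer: 196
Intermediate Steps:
Function('Y')(W) = Add(-3, Pow(W, 2)) (Function('Y')(W) = Add(Pow(W, 2), -3) = Add(-3, Pow(W, 2)))
Function('v')(Z, M) = 1 (Function('v')(Z, M) = Add(-3, Pow(2, 2)) = Add(-3, 4) = 1)
Pow(Add(-15, Function('v')(7, 5)), 2) = Pow(Add(-15, 1), 2) = Pow(-14, 2) = 196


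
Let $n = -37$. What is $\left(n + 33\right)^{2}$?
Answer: $16$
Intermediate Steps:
$\left(n + 33\right)^{2} = \left(-37 + 33\right)^{2} = \left(-4\right)^{2} = 16$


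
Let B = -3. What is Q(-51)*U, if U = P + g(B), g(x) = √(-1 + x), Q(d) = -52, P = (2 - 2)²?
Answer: -104*I ≈ -104.0*I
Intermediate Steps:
P = 0 (P = 0² = 0)
U = 2*I (U = 0 + √(-1 - 3) = 0 + √(-4) = 0 + 2*I = 2*I ≈ 2.0*I)
Q(-51)*U = -104*I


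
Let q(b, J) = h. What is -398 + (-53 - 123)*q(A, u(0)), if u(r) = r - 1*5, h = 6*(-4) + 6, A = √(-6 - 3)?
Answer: 2770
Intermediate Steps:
A = 3*I (A = √(-9) = 3*I ≈ 3.0*I)
h = -18 (h = -24 + 6 = -18)
u(r) = -5 + r (u(r) = r - 5 = -5 + r)
q(b, J) = -18
-398 + (-53 - 123)*q(A, u(0)) = -398 + (-53 - 123)*(-18) = -398 - 176*(-18) = -398 + 3168 = 2770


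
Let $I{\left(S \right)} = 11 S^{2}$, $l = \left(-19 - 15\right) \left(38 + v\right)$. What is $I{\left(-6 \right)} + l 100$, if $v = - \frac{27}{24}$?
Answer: $-124979$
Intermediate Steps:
$v = - \frac{9}{8}$ ($v = \left(-27\right) \frac{1}{24} = - \frac{9}{8} \approx -1.125$)
$l = - \frac{5015}{4}$ ($l = \left(-19 - 15\right) \left(38 - \frac{9}{8}\right) = \left(-34\right) \frac{295}{8} = - \frac{5015}{4} \approx -1253.8$)
$I{\left(-6 \right)} + l 100 = 11 \left(-6\right)^{2} - 125375 = 11 \cdot 36 - 125375 = 396 - 125375 = -124979$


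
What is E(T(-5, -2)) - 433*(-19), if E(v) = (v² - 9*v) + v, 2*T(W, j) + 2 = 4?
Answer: 8220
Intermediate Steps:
T(W, j) = 1 (T(W, j) = -1 + (½)*4 = -1 + 2 = 1)
E(v) = v² - 8*v
E(T(-5, -2)) - 433*(-19) = 1*(-8 + 1) - 433*(-19) = 1*(-7) + 8227 = -7 + 8227 = 8220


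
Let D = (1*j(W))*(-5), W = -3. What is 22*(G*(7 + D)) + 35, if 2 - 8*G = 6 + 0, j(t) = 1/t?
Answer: -181/3 ≈ -60.333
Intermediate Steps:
G = -1/2 (G = 1/4 - (6 + 0)/8 = 1/4 - 1/8*6 = 1/4 - 3/4 = -1/2 ≈ -0.50000)
D = 5/3 (D = (1/(-3))*(-5) = (1*(-1/3))*(-5) = -1/3*(-5) = 5/3 ≈ 1.6667)
22*(G*(7 + D)) + 35 = 22*(-(7 + 5/3)/2) + 35 = 22*(-1/2*26/3) + 35 = 22*(-13/3) + 35 = -286/3 + 35 = -181/3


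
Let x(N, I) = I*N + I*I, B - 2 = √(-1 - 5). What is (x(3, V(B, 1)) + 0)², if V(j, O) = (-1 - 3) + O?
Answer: 0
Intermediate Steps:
B = 2 + I*√6 (B = 2 + √(-1 - 5) = 2 + √(-6) = 2 + I*√6 ≈ 2.0 + 2.4495*I)
V(j, O) = -4 + O
x(N, I) = I² + I*N (x(N, I) = I*N + I² = I² + I*N)
(x(3, V(B, 1)) + 0)² = ((-4 + 1)*((-4 + 1) + 3) + 0)² = (-3*(-3 + 3) + 0)² = (-3*0 + 0)² = (0 + 0)² = 0² = 0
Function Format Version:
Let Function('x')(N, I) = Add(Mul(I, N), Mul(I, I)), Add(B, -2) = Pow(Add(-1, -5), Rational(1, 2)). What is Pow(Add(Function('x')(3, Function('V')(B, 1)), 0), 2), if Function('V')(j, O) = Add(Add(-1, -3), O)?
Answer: 0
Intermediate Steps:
B = Add(2, Mul(I, Pow(6, Rational(1, 2)))) (B = Add(2, Pow(Add(-1, -5), Rational(1, 2))) = Add(2, Pow(-6, Rational(1, 2))) = Add(2, Mul(I, Pow(6, Rational(1, 2)))) ≈ Add(2.0000, Mul(2.4495, I)))
Function('V')(j, O) = Add(-4, O)
Function('x')(N, I) = Add(Pow(I, 2), Mul(I, N)) (Function('x')(N, I) = Add(Mul(I, N), Pow(I, 2)) = Add(Pow(I, 2), Mul(I, N)))
Pow(Add(Function('x')(3, Function('V')(B, 1)), 0), 2) = Pow(Add(Mul(Add(-4, 1), Add(Add(-4, 1), 3)), 0), 2) = Pow(Add(Mul(-3, Add(-3, 3)), 0), 2) = Pow(Add(Mul(-3, 0), 0), 2) = Pow(Add(0, 0), 2) = Pow(0, 2) = 0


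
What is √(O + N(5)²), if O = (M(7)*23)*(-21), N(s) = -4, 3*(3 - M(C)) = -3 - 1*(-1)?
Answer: 3*I*√195 ≈ 41.893*I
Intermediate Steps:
M(C) = 11/3 (M(C) = 3 - (-3 - 1*(-1))/3 = 3 - (-3 + 1)/3 = 3 - ⅓*(-2) = 3 + ⅔ = 11/3)
O = -1771 (O = ((11/3)*23)*(-21) = (253/3)*(-21) = -1771)
√(O + N(5)²) = √(-1771 + (-4)²) = √(-1771 + 16) = √(-1755) = 3*I*√195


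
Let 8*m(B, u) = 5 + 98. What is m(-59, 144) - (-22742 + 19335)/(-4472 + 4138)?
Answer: 3573/1336 ≈ 2.6744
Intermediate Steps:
m(B, u) = 103/8 (m(B, u) = (5 + 98)/8 = (1/8)*103 = 103/8)
m(-59, 144) - (-22742 + 19335)/(-4472 + 4138) = 103/8 - (-22742 + 19335)/(-4472 + 4138) = 103/8 - (-3407)/(-334) = 103/8 - (-3407)*(-1)/334 = 103/8 - 1*3407/334 = 103/8 - 3407/334 = 3573/1336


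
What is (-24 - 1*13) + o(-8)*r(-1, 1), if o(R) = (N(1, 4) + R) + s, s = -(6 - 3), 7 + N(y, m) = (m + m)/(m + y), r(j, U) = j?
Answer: -103/5 ≈ -20.600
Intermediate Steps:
N(y, m) = -7 + 2*m/(m + y) (N(y, m) = -7 + (m + m)/(m + y) = -7 + (2*m)/(m + y) = -7 + 2*m/(m + y))
s = -3 (s = -1*3 = -3)
o(R) = -42/5 + R (o(R) = ((-7*1 - 5*4)/(4 + 1) + R) - 3 = ((-7 - 20)/5 + R) - 3 = ((⅕)*(-27) + R) - 3 = (-27/5 + R) - 3 = -42/5 + R)
(-24 - 1*13) + o(-8)*r(-1, 1) = (-24 - 1*13) + (-42/5 - 8)*(-1) = (-24 - 13) - 82/5*(-1) = -37 + 82/5 = -103/5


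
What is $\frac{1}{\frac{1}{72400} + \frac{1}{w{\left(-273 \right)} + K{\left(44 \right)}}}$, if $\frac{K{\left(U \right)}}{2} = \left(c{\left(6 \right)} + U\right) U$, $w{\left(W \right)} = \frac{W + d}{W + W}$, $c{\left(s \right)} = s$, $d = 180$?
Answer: $\frac{57980164400}{13977631} \approx 4148.1$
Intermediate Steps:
$w{\left(W \right)} = \frac{180 + W}{2 W}$ ($w{\left(W \right)} = \frac{W + 180}{W + W} = \frac{180 + W}{2 W}$)
$K{\left(U \right)} = 2 U \left(6 + U\right)$ ($K{\left(U \right)} = 2 \left(6 + U\right) U = 2 U \left(6 + U\right)$)
$\frac{1}{\frac{1}{72400} + \frac{1}{w{\left(-273 \right)} + K{\left(44 \right)}}} = \frac{1}{\frac{1}{72400} + \frac{1}{\frac{180 - 273}{2 \left(-273\right)} + 2 \cdot 44 \left(6 + 44\right)}} = \frac{1}{\frac{1}{72400} + \frac{1}{\frac{1}{2} \left(- \frac{1}{273}\right) \left(-93\right) + 2 \cdot 44 \cdot 50}} = \frac{1}{\frac{1}{72400} + \frac{1}{\frac{31}{182} + 4400}} = \frac{1}{\frac{1}{72400} + \frac{1}{\frac{800831}{182}}} = \frac{1}{\frac{1}{72400} + \frac{182}{800831}} = \frac{1}{\frac{13977631}{57980164400}} = \frac{57980164400}{13977631}$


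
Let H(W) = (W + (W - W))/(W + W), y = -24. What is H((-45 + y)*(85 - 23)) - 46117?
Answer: -92233/2 ≈ -46117.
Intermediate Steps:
H(W) = ½ (H(W) = (W + 0)/((2*W)) = W*(1/(2*W)) = ½)
H((-45 + y)*(85 - 23)) - 46117 = ½ - 46117 = -92233/2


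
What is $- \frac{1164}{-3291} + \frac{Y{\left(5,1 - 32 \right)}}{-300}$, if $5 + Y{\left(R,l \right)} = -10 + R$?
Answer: $\frac{12737}{32910} \approx 0.38703$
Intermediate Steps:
$Y{\left(R,l \right)} = -15 + R$ ($Y{\left(R,l \right)} = -5 + \left(-10 + R\right) = -15 + R$)
$- \frac{1164}{-3291} + \frac{Y{\left(5,1 - 32 \right)}}{-300} = - \frac{1164}{-3291} + \frac{-15 + 5}{-300} = \left(-1164\right) \left(- \frac{1}{3291}\right) - - \frac{1}{30} = \frac{388}{1097} + \frac{1}{30} = \frac{12737}{32910}$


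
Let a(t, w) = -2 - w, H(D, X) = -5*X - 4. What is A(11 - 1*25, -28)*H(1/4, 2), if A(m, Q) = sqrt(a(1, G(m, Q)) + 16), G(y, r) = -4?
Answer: -42*sqrt(2) ≈ -59.397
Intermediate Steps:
H(D, X) = -4 - 5*X
A(m, Q) = 3*sqrt(2) (A(m, Q) = sqrt((-2 - 1*(-4)) + 16) = sqrt((-2 + 4) + 16) = sqrt(2 + 16) = sqrt(18) = 3*sqrt(2))
A(11 - 1*25, -28)*H(1/4, 2) = (3*sqrt(2))*(-4 - 5*2) = (3*sqrt(2))*(-4 - 10) = (3*sqrt(2))*(-14) = -42*sqrt(2)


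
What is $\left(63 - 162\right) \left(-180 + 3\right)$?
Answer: $17523$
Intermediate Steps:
$\left(63 - 162\right) \left(-180 + 3\right) = \left(-99\right) \left(-177\right) = 17523$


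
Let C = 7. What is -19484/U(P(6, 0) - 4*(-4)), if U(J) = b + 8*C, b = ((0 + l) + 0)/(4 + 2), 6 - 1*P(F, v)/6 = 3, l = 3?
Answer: -38968/113 ≈ -344.85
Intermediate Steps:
P(F, v) = 18 (P(F, v) = 36 - 6*3 = 36 - 18 = 18)
b = 1/2 (b = ((0 + 3) + 0)/(4 + 2) = (3 + 0)/6 = 3*(1/6) = 1/2 ≈ 0.50000)
U(J) = 113/2 (U(J) = 1/2 + 8*7 = 1/2 + 56 = 113/2)
-19484/U(P(6, 0) - 4*(-4)) = -19484/113/2 = -19484*2/113 = -38968/113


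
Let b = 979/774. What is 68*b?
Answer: 33286/387 ≈ 86.010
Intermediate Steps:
b = 979/774 (b = 979*(1/774) = 979/774 ≈ 1.2649)
68*b = 68*(979/774) = 33286/387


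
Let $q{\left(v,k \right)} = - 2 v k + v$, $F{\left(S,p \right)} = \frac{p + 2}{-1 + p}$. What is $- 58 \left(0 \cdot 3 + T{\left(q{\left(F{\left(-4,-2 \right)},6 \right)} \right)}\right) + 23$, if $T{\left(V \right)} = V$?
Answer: $23$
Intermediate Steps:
$F{\left(S,p \right)} = \frac{2 + p}{-1 + p}$
$q{\left(v,k \right)} = v - 2 k v$ ($q{\left(v,k \right)} = - 2 k v + v = v - 2 k v$)
$- 58 \left(0 \cdot 3 + T{\left(q{\left(F{\left(-4,-2 \right)},6 \right)} \right)}\right) + 23 = - 58 \left(0 \cdot 3 + \frac{2 - 2}{-1 - 2} \left(1 - 12\right)\right) + 23 = - 58 \left(0 + \frac{1}{-3} \cdot 0 \left(1 - 12\right)\right) + 23 = - 58 \left(0 + \left(- \frac{1}{3}\right) 0 \left(-11\right)\right) + 23 = - 58 \left(0 + 0 \left(-11\right)\right) + 23 = - 58 \left(0 + 0\right) + 23 = \left(-58\right) 0 + 23 = 0 + 23 = 23$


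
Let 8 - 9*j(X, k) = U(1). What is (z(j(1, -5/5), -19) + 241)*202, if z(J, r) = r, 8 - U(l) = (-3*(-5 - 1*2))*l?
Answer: 44844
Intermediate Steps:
U(l) = 8 - 21*l (U(l) = 8 - (-3*(-5 - 1*2))*l = 8 - (-3*(-5 - 2))*l = 8 - (-3*(-7))*l = 8 - 21*l)
j(X, k) = 7/3 (j(X, k) = 8/9 - (8 - 21*1)/9 = 8/9 - (8 - 21)/9 = 8/9 - ⅑*(-13) = 8/9 + 13/9 = 7/3)
(z(j(1, -5/5), -19) + 241)*202 = (-19 + 241)*202 = 222*202 = 44844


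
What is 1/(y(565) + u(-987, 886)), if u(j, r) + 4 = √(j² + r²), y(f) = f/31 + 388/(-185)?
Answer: -398909395/57854494485876 + 1216938325*√1285/57854494485876 ≈ 0.00074713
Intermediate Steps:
y(f) = -388/185 + f/31 (y(f) = f*(1/31) + 388*(-1/185) = f/31 - 388/185 = -388/185 + f/31)
u(j, r) = -4 + √(j² + r²)
1/(y(565) + u(-987, 886)) = 1/((-388/185 + (1/31)*565) + (-4 + √((-987)² + 886²))) = 1/((-388/185 + 565/31) + (-4 + √(974169 + 784996))) = 1/(92497/5735 + (-4 + √1759165)) = 1/(92497/5735 + (-4 + 37*√1285)) = 1/(69557/5735 + 37*√1285)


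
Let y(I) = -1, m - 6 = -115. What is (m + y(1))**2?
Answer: 12100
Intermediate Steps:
m = -109 (m = 6 - 115 = -109)
(m + y(1))**2 = (-109 - 1)**2 = (-110)**2 = 12100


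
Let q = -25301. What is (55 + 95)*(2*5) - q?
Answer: 26801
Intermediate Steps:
(55 + 95)*(2*5) - q = (55 + 95)*(2*5) - 1*(-25301) = 150*10 + 25301 = 1500 + 25301 = 26801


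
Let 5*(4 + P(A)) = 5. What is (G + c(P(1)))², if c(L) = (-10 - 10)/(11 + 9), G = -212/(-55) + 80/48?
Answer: 556516/27225 ≈ 20.441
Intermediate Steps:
P(A) = -3 (P(A) = -4 + (⅕)*5 = -4 + 1 = -3)
G = 911/165 (G = -212*(-1/55) + 80*(1/48) = 212/55 + 5/3 = 911/165 ≈ 5.5212)
c(L) = -1 (c(L) = -20/20 = -20*1/20 = -1)
(G + c(P(1)))² = (911/165 - 1)² = (746/165)² = 556516/27225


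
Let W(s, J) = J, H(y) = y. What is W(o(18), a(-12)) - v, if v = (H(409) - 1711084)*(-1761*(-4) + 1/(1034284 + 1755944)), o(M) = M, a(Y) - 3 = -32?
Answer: 11207410844195221/930076 ≈ 1.2050e+10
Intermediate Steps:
a(Y) = -29 (a(Y) = 3 - 32 = -29)
v = -11207410871167425/930076 (v = (409 - 1711084)*(-1761*(-4) + 1/(1034284 + 1755944)) = -1710675*(7044 + 1/2790228) = -1710675*19654366033/2790228 = -11207410871167425/930076 ≈ -1.2050e+10)
W(o(18), a(-12)) - v = -29 - 1*(-11207410871167425/930076) = -29 + 11207410871167425/930076 = 11207410844195221/930076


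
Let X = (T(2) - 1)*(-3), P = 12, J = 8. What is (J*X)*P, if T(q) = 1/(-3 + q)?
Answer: 576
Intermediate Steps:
X = 6 (X = (1/(-3 + 2) - 1)*(-3) = (1/(-1) - 1)*(-3) = (-1 - 1)*(-3) = -2*(-3) = 6)
(J*X)*P = (8*6)*12 = 48*12 = 576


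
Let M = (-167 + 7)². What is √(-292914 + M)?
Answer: I*√267314 ≈ 517.02*I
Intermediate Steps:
M = 25600 (M = (-160)² = 25600)
√(-292914 + M) = √(-292914 + 25600) = √(-267314) = I*√267314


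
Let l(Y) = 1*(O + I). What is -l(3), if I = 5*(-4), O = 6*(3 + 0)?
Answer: 2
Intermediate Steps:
O = 18 (O = 6*3 = 18)
I = -20
l(Y) = -2 (l(Y) = 1*(18 - 20) = 1*(-2) = -2)
-l(3) = -1*(-2) = 2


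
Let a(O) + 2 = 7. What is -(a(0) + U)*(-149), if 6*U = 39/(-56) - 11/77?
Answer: 243317/336 ≈ 724.16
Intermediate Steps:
a(O) = 5 (a(O) = -2 + 7 = 5)
U = -47/336 (U = (39/(-56) - 11/77)/6 = (39*(-1/56) - 11*1/77)/6 = (-39/56 - 1/7)/6 = (1/6)*(-47/56) = -47/336 ≈ -0.13988)
-(a(0) + U)*(-149) = -(5 - 47/336)*(-149) = -1633*(-149)/336 = -1*(-243317/336) = 243317/336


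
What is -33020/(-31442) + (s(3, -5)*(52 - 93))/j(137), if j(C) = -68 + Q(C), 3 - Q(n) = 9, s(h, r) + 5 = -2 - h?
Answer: -2611935/581677 ≈ -4.4904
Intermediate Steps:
s(h, r) = -7 - h (s(h, r) = -5 + (-2 - h) = -7 - h)
Q(n) = -6 (Q(n) = 3 - 1*9 = 3 - 9 = -6)
j(C) = -74 (j(C) = -68 - 6 = -74)
-33020/(-31442) + (s(3, -5)*(52 - 93))/j(137) = -33020/(-31442) + ((-7 - 1*3)*(52 - 93))/(-74) = -33020*(-1/31442) + ((-7 - 3)*(-41))*(-1/74) = 16510/15721 - 10*(-41)*(-1/74) = 16510/15721 + 410*(-1/74) = 16510/15721 - 205/37 = -2611935/581677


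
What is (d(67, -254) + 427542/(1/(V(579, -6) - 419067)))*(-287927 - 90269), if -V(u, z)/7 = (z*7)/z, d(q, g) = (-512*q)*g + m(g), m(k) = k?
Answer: 67765529878042360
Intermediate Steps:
d(q, g) = g - 512*g*q (d(q, g) = (-512*q)*g + g = -512*g*q + g = g - 512*g*q)
V(u, z) = -49 (V(u, z) = -7*z*7/z = -7*7*z/z = -7*7 = -49)
(d(67, -254) + 427542/(1/(V(579, -6) - 419067)))*(-287927 - 90269) = (-254*(1 - 512*67) + 427542/(1/(-49 - 419067)))*(-287927 - 90269) = (-254*(1 - 34304) + 427542/(1/(-419116)))*(-378196) = (-254*(-34303) + 427542/(-1/419116))*(-378196) = (8712962 + 427542*(-419116))*(-378196) = (8712962 - 179189692872)*(-378196) = -179180979910*(-378196) = 67765529878042360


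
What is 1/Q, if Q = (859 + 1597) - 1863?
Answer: 1/593 ≈ 0.0016863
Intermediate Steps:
Q = 593 (Q = 2456 - 1863 = 593)
1/Q = 1/593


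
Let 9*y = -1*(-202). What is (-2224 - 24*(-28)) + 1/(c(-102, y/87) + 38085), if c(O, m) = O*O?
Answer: -75254927/48489 ≈ -1552.0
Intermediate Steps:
y = 202/9 (y = (-1*(-202))/9 = (⅑)*202 = 202/9 ≈ 22.444)
c(O, m) = O²
(-2224 - 24*(-28)) + 1/(c(-102, y/87) + 38085) = (-2224 - 24*(-28)) + 1/((-102)² + 38085) = (-2224 + 672) + 1/(10404 + 38085) = -1552 + 1/48489 = -75254927/48489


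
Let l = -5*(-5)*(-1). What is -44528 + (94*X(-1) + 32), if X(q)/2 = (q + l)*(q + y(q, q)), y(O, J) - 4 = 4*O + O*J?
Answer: -44496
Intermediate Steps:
l = -25 (l = 25*(-1) = -25)
y(O, J) = 4 + 4*O + J*O (y(O, J) = 4 + (4*O + O*J) = 4 + (4*O + J*O) = 4 + 4*O + J*O)
X(q) = 2*(-25 + q)*(4 + q**2 + 5*q) (X(q) = 2*((q - 25)*(q + (4 + 4*q + q*q))) = 2*((-25 + q)*(q + (4 + 4*q + q**2))) = 2*((-25 + q)*(q + (4 + q**2 + 4*q))) = 2*((-25 + q)*(4 + q**2 + 5*q)) = 2*(-25 + q)*(4 + q**2 + 5*q))
-44528 + (94*X(-1) + 32) = -44528 + (94*(-200 - 242*(-1) - 40*(-1)**2 + 2*(-1)**3) + 32) = -44528 + (94*(-200 + 242 - 40*1 + 2*(-1)) + 32) = -44528 + (94*(-200 + 242 - 40 - 2) + 32) = -44528 + (94*0 + 32) = -44528 + (0 + 32) = -44528 + 32 = -44496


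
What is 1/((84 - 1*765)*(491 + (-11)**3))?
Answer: 1/572040 ≈ 1.7481e-6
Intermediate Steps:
1/((84 - 1*765)*(491 + (-11)**3)) = 1/((84 - 765)*(491 - 1331)) = 1/(-681*(-840)) = 1/572040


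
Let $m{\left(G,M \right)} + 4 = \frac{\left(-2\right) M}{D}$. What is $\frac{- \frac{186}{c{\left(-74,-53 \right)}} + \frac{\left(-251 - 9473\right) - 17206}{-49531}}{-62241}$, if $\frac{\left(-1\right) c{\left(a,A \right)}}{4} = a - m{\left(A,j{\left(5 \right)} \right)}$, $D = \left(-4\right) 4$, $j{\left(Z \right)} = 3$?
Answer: $\frac{3263942}{1735649600673} \approx 1.8805 \cdot 10^{-6}$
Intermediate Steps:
$D = -16$
$m{\left(G,M \right)} = -4 + \frac{M}{8}$ ($m{\left(G,M \right)} = -4 + \frac{\left(-2\right) M}{-16} = -4 + - 2 M \left(- \frac{1}{16}\right) = -4 + \frac{M}{8}$)
$c{\left(a,A \right)} = - \frac{29}{2} - 4 a$ ($c{\left(a,A \right)} = - 4 \left(a - \left(-4 + \frac{1}{8} \cdot 3\right)\right) = - 4 \left(a - \left(-4 + \frac{3}{8}\right)\right) = - 4 \left(a - - \frac{29}{8}\right) = - 4 \left(a + \frac{29}{8}\right) = - 4 \left(\frac{29}{8} + a\right) = - \frac{29}{2} - 4 a$)
$\frac{- \frac{186}{c{\left(-74,-53 \right)}} + \frac{\left(-251 - 9473\right) - 17206}{-49531}}{-62241} = \frac{- \frac{186}{- \frac{29}{2} - -296} + \frac{\left(-251 - 9473\right) - 17206}{-49531}}{-62241} = \left(- \frac{186}{- \frac{29}{2} + 296} + \left(-9724 - 17206\right) \left(- \frac{1}{49531}\right)\right) \left(- \frac{1}{62241}\right) = \left(- \frac{186}{\frac{563}{2}} - - \frac{26930}{49531}\right) \left(- \frac{1}{62241}\right) = \left(\left(-186\right) \frac{2}{563} + \frac{26930}{49531}\right) \left(- \frac{1}{62241}\right) = \left(- \frac{372}{563} + \frac{26930}{49531}\right) \left(- \frac{1}{62241}\right) = \left(- \frac{3263942}{27885953}\right) \left(- \frac{1}{62241}\right) = \frac{3263942}{1735649600673}$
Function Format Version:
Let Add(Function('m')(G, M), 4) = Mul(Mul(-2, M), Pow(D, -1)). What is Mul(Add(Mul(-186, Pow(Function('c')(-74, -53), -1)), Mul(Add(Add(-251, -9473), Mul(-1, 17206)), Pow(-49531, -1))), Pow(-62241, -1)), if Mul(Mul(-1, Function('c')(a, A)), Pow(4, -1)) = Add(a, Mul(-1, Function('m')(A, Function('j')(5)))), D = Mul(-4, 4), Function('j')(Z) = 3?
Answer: Rational(3263942, 1735649600673) ≈ 1.8805e-6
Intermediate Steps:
D = -16
Function('m')(G, M) = Add(-4, Mul(Rational(1, 8), M)) (Function('m')(G, M) = Add(-4, Mul(Mul(-2, M), Pow(-16, -1))) = Add(-4, Mul(Mul(-2, M), Rational(-1, 16))) = Add(-4, Mul(Rational(1, 8), M)))
Function('c')(a, A) = Add(Rational(-29, 2), Mul(-4, a)) (Function('c')(a, A) = Mul(-4, Add(a, Mul(-1, Add(-4, Mul(Rational(1, 8), 3))))) = Mul(-4, Add(a, Mul(-1, Add(-4, Rational(3, 8))))) = Mul(-4, Add(a, Mul(-1, Rational(-29, 8)))) = Mul(-4, Add(a, Rational(29, 8))) = Mul(-4, Add(Rational(29, 8), a)) = Add(Rational(-29, 2), Mul(-4, a)))
Mul(Add(Mul(-186, Pow(Function('c')(-74, -53), -1)), Mul(Add(Add(-251, -9473), Mul(-1, 17206)), Pow(-49531, -1))), Pow(-62241, -1)) = Mul(Add(Mul(-186, Pow(Add(Rational(-29, 2), Mul(-4, -74)), -1)), Mul(Add(Add(-251, -9473), Mul(-1, 17206)), Pow(-49531, -1))), Pow(-62241, -1)) = Mul(Add(Mul(-186, Pow(Add(Rational(-29, 2), 296), -1)), Mul(Add(-9724, -17206), Rational(-1, 49531))), Rational(-1, 62241)) = Mul(Add(Mul(-186, Pow(Rational(563, 2), -1)), Mul(-26930, Rational(-1, 49531))), Rational(-1, 62241)) = Mul(Add(Mul(-186, Rational(2, 563)), Rational(26930, 49531)), Rational(-1, 62241)) = Mul(Add(Rational(-372, 563), Rational(26930, 49531)), Rational(-1, 62241)) = Mul(Rational(-3263942, 27885953), Rational(-1, 62241)) = Rational(3263942, 1735649600673)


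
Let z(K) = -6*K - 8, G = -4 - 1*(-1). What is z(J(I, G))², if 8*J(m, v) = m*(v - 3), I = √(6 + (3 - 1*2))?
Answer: 823/4 - 72*√7 ≈ 15.256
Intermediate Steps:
I = √7 (I = √(6 + (3 - 2)) = √(6 + 1) = √7 ≈ 2.6458)
G = -3 (G = -4 + 1 = -3)
J(m, v) = m*(-3 + v)/8 (J(m, v) = (m*(v - 3))/8 = (m*(-3 + v))/8 = m*(-3 + v)/8)
z(K) = -8 - 6*K
z(J(I, G))² = (-8 - 3*√7*(-3 - 3)/4)² = (-8 - 3*√7*(-6)/4)² = (-8 - (-9)*√7/2)² = (-8 + 9*√7/2)²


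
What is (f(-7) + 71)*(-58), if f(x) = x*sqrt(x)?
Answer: -4118 + 406*I*sqrt(7) ≈ -4118.0 + 1074.2*I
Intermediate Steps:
f(x) = x**(3/2)
(f(-7) + 71)*(-58) = ((-7)**(3/2) + 71)*(-58) = (-7*I*sqrt(7) + 71)*(-58) = (71 - 7*I*sqrt(7))*(-58) = -4118 + 406*I*sqrt(7)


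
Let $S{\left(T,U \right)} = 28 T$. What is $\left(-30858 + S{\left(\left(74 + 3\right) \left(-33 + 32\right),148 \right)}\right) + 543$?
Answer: $-32471$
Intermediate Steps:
$\left(-30858 + S{\left(\left(74 + 3\right) \left(-33 + 32\right),148 \right)}\right) + 543 = \left(-30858 + 28 \left(74 + 3\right) \left(-33 + 32\right)\right) + 543 = \left(-30858 + 28 \cdot 77 \left(-1\right)\right) + 543 = \left(-30858 + 28 \left(-77\right)\right) + 543 = \left(-30858 - 2156\right) + 543 = -33014 + 543 = -32471$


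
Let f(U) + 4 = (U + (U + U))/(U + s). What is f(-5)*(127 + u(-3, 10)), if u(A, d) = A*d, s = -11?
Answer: -4753/16 ≈ -297.06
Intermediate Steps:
f(U) = -4 + 3*U/(-11 + U) (f(U) = -4 + (U + (U + U))/(U - 11) = -4 + (U + 2*U)/(-11 + U) = -4 + (3*U)/(-11 + U) = -4 + 3*U/(-11 + U))
f(-5)*(127 + u(-3, 10)) = ((44 - 1*(-5))/(-11 - 5))*(127 - 3*10) = ((44 + 5)/(-16))*(127 - 30) = -1/16*49*97 = -49/16*97 = -4753/16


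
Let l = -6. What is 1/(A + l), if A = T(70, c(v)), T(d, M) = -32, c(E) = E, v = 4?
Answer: -1/38 ≈ -0.026316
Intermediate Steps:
A = -32
1/(A + l) = 1/(-32 - 6) = 1/(-38) = -1/38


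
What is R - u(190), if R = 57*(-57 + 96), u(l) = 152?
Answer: 2071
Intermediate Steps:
R = 2223 (R = 57*39 = 2223)
R - u(190) = 2223 - 1*152 = 2223 - 152 = 2071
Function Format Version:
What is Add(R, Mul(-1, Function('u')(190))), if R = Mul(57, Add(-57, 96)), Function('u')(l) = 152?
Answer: 2071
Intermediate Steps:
R = 2223 (R = Mul(57, 39) = 2223)
Add(R, Mul(-1, Function('u')(190))) = Add(2223, Mul(-1, 152)) = Add(2223, -152) = 2071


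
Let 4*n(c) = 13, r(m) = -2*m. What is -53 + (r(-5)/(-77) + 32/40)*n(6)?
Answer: -39133/770 ≈ -50.822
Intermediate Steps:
n(c) = 13/4 (n(c) = (¼)*13 = 13/4)
-53 + (r(-5)/(-77) + 32/40)*n(6) = -53 + (-2*(-5)/(-77) + 32/40)*(13/4) = -53 + (10*(-1/77) + 32*(1/40))*(13/4) = -53 + (-10/77 + ⅘)*(13/4) = -53 + (258/385)*(13/4) = -53 + 1677/770 = -39133/770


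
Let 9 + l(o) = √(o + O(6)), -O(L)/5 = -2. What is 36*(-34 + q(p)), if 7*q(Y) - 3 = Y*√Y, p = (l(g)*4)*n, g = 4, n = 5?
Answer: -8460/7 - 1440*I*√5*(9 - √14)^(3/2)/7 ≈ -1208.6 - 5546.5*I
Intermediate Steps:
O(L) = 10 (O(L) = -5*(-2) = 10)
l(o) = -9 + √(10 + o) (l(o) = -9 + √(o + 10) = -9 + √(10 + o))
p = -180 + 20*√14 (p = ((-9 + √(10 + 4))*4)*5 = ((-9 + √14)*4)*5 = (-36 + 4*√14)*5 = -180 + 20*√14 ≈ -105.17)
q(Y) = 3/7 + Y^(3/2)/7 (q(Y) = 3/7 + (Y*√Y)/7 = 3/7 + Y^(3/2)/7)
36*(-34 + q(p)) = 36*(-34 + (3/7 + (-180 + 20*√14)^(3/2)/7)) = 36*(-235/7 + (-180 + 20*√14)^(3/2)/7) = -8460/7 + 36*(-180 + 20*√14)^(3/2)/7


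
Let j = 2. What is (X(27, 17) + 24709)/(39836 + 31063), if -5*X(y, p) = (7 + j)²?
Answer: 123464/354495 ≈ 0.34828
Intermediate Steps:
X(y, p) = -81/5 (X(y, p) = -(7 + 2)²/5 = -⅕*9² = -⅕*81 = -81/5)
(X(27, 17) + 24709)/(39836 + 31063) = (-81/5 + 24709)/(39836 + 31063) = (123464/5)/70899 = (123464/5)*(1/70899) = 123464/354495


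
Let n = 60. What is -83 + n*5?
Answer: 217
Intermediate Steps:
-83 + n*5 = -83 + 60*5 = -83 + 300 = 217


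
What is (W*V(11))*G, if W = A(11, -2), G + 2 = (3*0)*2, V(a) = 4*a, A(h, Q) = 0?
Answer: 0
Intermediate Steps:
G = -2 (G = -2 + (3*0)*2 = -2 + 0*2 = -2 + 0 = -2)
W = 0
(W*V(11))*G = (0*(4*11))*(-2) = (0*44)*(-2) = 0*(-2) = 0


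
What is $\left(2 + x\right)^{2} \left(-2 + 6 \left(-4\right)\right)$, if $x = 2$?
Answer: $-416$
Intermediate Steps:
$\left(2 + x\right)^{2} \left(-2 + 6 \left(-4\right)\right) = \left(2 + 2\right)^{2} \left(-2 + 6 \left(-4\right)\right) = 4^{2} \left(-2 - 24\right) = 16 \left(-26\right) = -416$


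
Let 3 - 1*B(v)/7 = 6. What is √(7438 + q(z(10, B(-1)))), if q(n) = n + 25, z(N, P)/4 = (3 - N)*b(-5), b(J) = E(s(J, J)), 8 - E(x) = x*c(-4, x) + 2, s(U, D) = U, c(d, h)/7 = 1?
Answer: √6315 ≈ 79.467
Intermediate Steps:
c(d, h) = 7 (c(d, h) = 7*1 = 7)
B(v) = -21 (B(v) = 21 - 7*6 = 21 - 42 = -21)
E(x) = 6 - 7*x (E(x) = 8 - (x*7 + 2) = 8 - (7*x + 2) = 8 - (2 + 7*x) = 8 + (-2 - 7*x) = 6 - 7*x)
b(J) = 6 - 7*J
z(N, P) = 492 - 164*N (z(N, P) = 4*((3 - N)*(6 - 7*(-5))) = 4*((3 - N)*(6 + 35)) = 4*((3 - N)*41) = 4*(123 - 41*N) = 492 - 164*N)
q(n) = 25 + n
√(7438 + q(z(10, B(-1)))) = √(7438 + (25 + (492 - 164*10))) = √(7438 + (25 + (492 - 1640))) = √(7438 + (25 - 1148)) = √(7438 - 1123) = √6315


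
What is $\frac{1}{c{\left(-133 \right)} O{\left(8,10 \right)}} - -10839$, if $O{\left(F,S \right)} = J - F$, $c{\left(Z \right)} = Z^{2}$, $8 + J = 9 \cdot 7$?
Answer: $\frac{9011360338}{831383} \approx 10839.0$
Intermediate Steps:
$J = 55$ ($J = -8 + 9 \cdot 7 = -8 + 63 = 55$)
$O{\left(F,S \right)} = 55 - F$
$\frac{1}{c{\left(-133 \right)} O{\left(8,10 \right)}} - -10839 = \frac{1}{\left(-133\right)^{2} \left(55 - 8\right)} - -10839 = \frac{1}{17689 \left(55 - 8\right)} + 10839 = \frac{1}{17689 \cdot 47} + 10839 = \frac{1}{17689} \cdot \frac{1}{47} + 10839 = \frac{1}{831383} + 10839 = \frac{9011360338}{831383}$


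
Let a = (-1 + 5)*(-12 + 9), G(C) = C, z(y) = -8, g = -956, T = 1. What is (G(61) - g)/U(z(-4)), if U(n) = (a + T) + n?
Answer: -1017/19 ≈ -53.526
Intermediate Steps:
a = -12 (a = 4*(-3) = -12)
U(n) = -11 + n (U(n) = (-12 + 1) + n = -11 + n)
(G(61) - g)/U(z(-4)) = (61 - 1*(-956))/(-11 - 8) = (61 + 956)/(-19) = 1017*(-1/19) = -1017/19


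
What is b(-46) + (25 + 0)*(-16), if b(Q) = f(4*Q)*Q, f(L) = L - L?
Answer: -400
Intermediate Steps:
f(L) = 0
b(Q) = 0 (b(Q) = 0*Q = 0)
b(-46) + (25 + 0)*(-16) = 0 + (25 + 0)*(-16) = 0 + 25*(-16) = 0 - 400 = -400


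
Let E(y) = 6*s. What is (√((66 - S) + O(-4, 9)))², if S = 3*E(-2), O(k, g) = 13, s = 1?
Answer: 61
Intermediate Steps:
E(y) = 6 (E(y) = 6*1 = 6)
S = 18 (S = 3*6 = 18)
(√((66 - S) + O(-4, 9)))² = (√((66 - 1*18) + 13))² = (√((66 - 18) + 13))² = (√(48 + 13))² = (√61)² = 61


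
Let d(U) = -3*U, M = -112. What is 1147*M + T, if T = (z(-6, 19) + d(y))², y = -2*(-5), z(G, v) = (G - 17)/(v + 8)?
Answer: -92956367/729 ≈ -1.2751e+5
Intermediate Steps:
z(G, v) = (-17 + G)/(8 + v)
y = 10
T = 693889/729 (T = ((-17 - 6)/(8 + 19) - 3*10)² = (-23/27 - 30)² = (-833/27)² = 693889/729 ≈ 951.84)
1147*M + T = 1147*(-112) + 693889/729 = -128464 + 693889/729 = -92956367/729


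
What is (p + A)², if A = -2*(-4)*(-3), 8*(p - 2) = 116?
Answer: 225/4 ≈ 56.250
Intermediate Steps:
p = 33/2 (p = 2 + (⅛)*116 = 2 + 29/2 = 33/2 ≈ 16.500)
A = -24 (A = 8*(-3) = -24)
(p + A)² = (33/2 - 24)² = (-15/2)² = 225/4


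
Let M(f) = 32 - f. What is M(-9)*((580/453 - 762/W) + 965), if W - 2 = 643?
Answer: 3853828333/97395 ≈ 39569.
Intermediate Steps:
W = 645 (W = 2 + 643 = 645)
M(-9)*((580/453 - 762/W) + 965) = (32 - 1*(-9))*((580/453 - 762/645) + 965) = (32 + 9)*((580*(1/453) - 762*1/645) + 965) = 41*((580/453 - 254/215) + 965) = 41*(9638/97395 + 965) = 41*(93995813/97395) = 3853828333/97395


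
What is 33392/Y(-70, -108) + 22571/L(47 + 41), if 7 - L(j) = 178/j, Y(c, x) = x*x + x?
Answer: 956987816/210897 ≈ 4537.7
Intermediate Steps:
Y(c, x) = x + x² (Y(c, x) = x² + x = x + x²)
L(j) = 7 - 178/j
33392/Y(-70, -108) + 22571/L(47 + 41) = 33392/((-108*(1 - 108))) + 22571/(7 - 178/(47 + 41)) = 33392/((-108*(-107))) + 22571/(7 - 178/88) = 33392/11556 + 22571/(7 - 178*1/88) = 33392*(1/11556) + 22571/(7 - 89/44) = 8348/2889 + 22571/(219/44) = 8348/2889 + 22571*(44/219) = 8348/2889 + 993124/219 = 956987816/210897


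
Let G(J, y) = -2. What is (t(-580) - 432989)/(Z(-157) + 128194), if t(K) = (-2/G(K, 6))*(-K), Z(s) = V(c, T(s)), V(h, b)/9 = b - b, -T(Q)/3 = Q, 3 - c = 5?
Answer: -432409/128194 ≈ -3.3731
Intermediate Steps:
c = -2 (c = 3 - 1*5 = 3 - 5 = -2)
T(Q) = -3*Q
V(h, b) = 0 (V(h, b) = 9*(b - b) = 9*0 = 0)
Z(s) = 0
t(K) = -K (t(K) = (-2/(-2))*(-K) = (-2*(-1/2))*(-K) = 1*(-K) = -K)
(t(-580) - 432989)/(Z(-157) + 128194) = (-1*(-580) - 432989)/(0 + 128194) = (580 - 432989)/128194 = -432409*1/128194 = -432409/128194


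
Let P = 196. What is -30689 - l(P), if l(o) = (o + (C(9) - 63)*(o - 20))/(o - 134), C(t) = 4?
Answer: -946265/31 ≈ -30525.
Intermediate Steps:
l(o) = (1180 - 58*o)/(-134 + o) (l(o) = (o + (4 - 63)*(o - 20))/(o - 134) = (o - 59*(-20 + o))/(-134 + o) = (o + (1180 - 59*o))/(-134 + o) = (1180 - 58*o)/(-134 + o))
-30689 - l(P) = -30689 - 2*(590 - 29*196)/(-134 + 196) = -30689 - 2*(590 - 5684)/62 = -30689 - 2*(-5094)/62 = -30689 - 1*(-5094/31) = -30689 + 5094/31 = -946265/31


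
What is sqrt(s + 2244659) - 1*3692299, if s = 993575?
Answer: -3692299 + sqrt(3238234) ≈ -3.6905e+6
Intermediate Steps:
sqrt(s + 2244659) - 1*3692299 = sqrt(993575 + 2244659) - 1*3692299 = sqrt(3238234) - 3692299 = -3692299 + sqrt(3238234)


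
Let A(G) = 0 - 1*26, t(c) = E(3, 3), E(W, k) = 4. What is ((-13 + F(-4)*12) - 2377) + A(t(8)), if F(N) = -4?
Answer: -2464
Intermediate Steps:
t(c) = 4
A(G) = -26 (A(G) = 0 - 26 = -26)
((-13 + F(-4)*12) - 2377) + A(t(8)) = ((-13 - 4*12) - 2377) - 26 = ((-13 - 48) - 2377) - 26 = (-61 - 2377) - 26 = -2438 - 26 = -2464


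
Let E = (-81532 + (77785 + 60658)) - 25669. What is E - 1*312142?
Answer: -280900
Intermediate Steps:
E = 31242 (E = (-81532 + 138443) - 25669 = 56911 - 25669 = 31242)
E - 1*312142 = 31242 - 1*312142 = 31242 - 312142 = -280900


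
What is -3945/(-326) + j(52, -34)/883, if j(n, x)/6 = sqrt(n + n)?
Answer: 3945/326 + 12*sqrt(26)/883 ≈ 12.171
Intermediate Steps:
j(n, x) = 6*sqrt(2)*sqrt(n) (j(n, x) = 6*sqrt(n + n) = 6*sqrt(2*n) = 6*(sqrt(2)*sqrt(n)) = 6*sqrt(2)*sqrt(n))
-3945/(-326) + j(52, -34)/883 = -3945/(-326) + (6*sqrt(2)*sqrt(52))/883 = -3945*(-1/326) + (6*sqrt(2)*(2*sqrt(13)))*(1/883) = 3945/326 + (12*sqrt(26))*(1/883) = 3945/326 + 12*sqrt(26)/883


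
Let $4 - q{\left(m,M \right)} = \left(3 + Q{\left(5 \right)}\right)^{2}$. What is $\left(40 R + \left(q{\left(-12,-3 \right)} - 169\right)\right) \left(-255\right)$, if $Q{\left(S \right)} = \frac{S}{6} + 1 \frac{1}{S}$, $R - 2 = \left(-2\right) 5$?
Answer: $\frac{7669397}{60} \approx 1.2782 \cdot 10^{5}$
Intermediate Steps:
$R = -8$ ($R = 2 - 10 = -8$)
$Q{\left(S \right)} = \frac{1}{S} + \frac{S}{6}$ ($Q{\left(S \right)} = S \frac{1}{6} + \frac{1}{S} = \frac{S}{6} + \frac{1}{S} = \frac{1}{S} + \frac{S}{6}$)
$q{\left(m,M \right)} = - \frac{11041}{900}$ ($q{\left(m,M \right)} = 4 - \left(3 + \left(\frac{1}{5} + \frac{1}{6} \cdot 5\right)\right)^{2} = 4 - \left(3 + \left(\frac{1}{5} + \frac{5}{6}\right)\right)^{2} = 4 - \left(3 + \frac{31}{30}\right)^{2} = 4 - \left(\frac{121}{30}\right)^{2} = 4 - \frac{14641}{900} = - \frac{11041}{900}$)
$\left(40 R + \left(q{\left(-12,-3 \right)} - 169\right)\right) \left(-255\right) = \left(40 \left(-8\right) - \frac{163141}{900}\right) \left(-255\right) = \left(-320 - \frac{163141}{900}\right) \left(-255\right) = \left(- \frac{451141}{900}\right) \left(-255\right) = \frac{7669397}{60}$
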